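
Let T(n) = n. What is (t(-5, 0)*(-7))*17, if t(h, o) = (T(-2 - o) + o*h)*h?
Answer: -1190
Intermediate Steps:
t(h, o) = h*(-2 - o + h*o) (t(h, o) = ((-2 - o) + o*h)*h = ((-2 - o) + h*o)*h = (-2 - o + h*o)*h = h*(-2 - o + h*o))
(t(-5, 0)*(-7))*17 = (-5*(-2 - 1*0 - 5*0)*(-7))*17 = (-5*(-2 + 0 + 0)*(-7))*17 = (-5*(-2)*(-7))*17 = (10*(-7))*17 = -70*17 = -1190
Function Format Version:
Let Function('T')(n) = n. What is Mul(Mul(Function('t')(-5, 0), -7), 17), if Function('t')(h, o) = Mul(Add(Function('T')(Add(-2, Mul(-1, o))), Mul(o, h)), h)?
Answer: -1190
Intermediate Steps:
Function('t')(h, o) = Mul(h, Add(-2, Mul(-1, o), Mul(h, o))) (Function('t')(h, o) = Mul(Add(Add(-2, Mul(-1, o)), Mul(o, h)), h) = Mul(Add(Add(-2, Mul(-1, o)), Mul(h, o)), h) = Mul(Add(-2, Mul(-1, o), Mul(h, o)), h) = Mul(h, Add(-2, Mul(-1, o), Mul(h, o))))
Mul(Mul(Function('t')(-5, 0), -7), 17) = Mul(Mul(Mul(-5, Add(-2, Mul(-1, 0), Mul(-5, 0))), -7), 17) = Mul(Mul(Mul(-5, Add(-2, 0, 0)), -7), 17) = Mul(Mul(Mul(-5, -2), -7), 17) = Mul(Mul(10, -7), 17) = Mul(-70, 17) = -1190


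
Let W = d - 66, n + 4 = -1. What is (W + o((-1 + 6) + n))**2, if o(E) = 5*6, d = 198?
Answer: 26244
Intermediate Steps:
n = -5 (n = -4 - 1 = -5)
o(E) = 30
W = 132 (W = 198 - 66 = 132)
(W + o((-1 + 6) + n))**2 = (132 + 30)**2 = 162**2 = 26244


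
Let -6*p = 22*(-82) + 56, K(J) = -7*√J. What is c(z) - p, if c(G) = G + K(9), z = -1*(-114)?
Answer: -595/3 ≈ -198.33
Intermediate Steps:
z = 114
c(G) = -21 + G (c(G) = G - 7*√9 = G - 7*3 = G - 21 = -21 + G)
p = 874/3 (p = -(22*(-82) + 56)/6 = -(-1804 + 56)/6 = -⅙*(-1748) = 874/3 ≈ 291.33)
c(z) - p = (-21 + 114) - 1*874/3 = 93 - 874/3 = -595/3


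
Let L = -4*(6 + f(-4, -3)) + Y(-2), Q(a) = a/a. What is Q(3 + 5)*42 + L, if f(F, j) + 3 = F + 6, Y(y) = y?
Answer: 20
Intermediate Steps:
f(F, j) = 3 + F (f(F, j) = -3 + (F + 6) = -3 + (6 + F) = 3 + F)
Q(a) = 1
L = -22 (L = -4*(6 + (3 - 4)) - 2 = -4*(6 - 1) - 2 = -4*5 - 2 = -20 - 2 = -22)
Q(3 + 5)*42 + L = 1*42 - 22 = 42 - 22 = 20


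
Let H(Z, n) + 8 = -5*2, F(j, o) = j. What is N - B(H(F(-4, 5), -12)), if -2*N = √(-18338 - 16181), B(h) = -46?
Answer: 46 - I*√34519/2 ≈ 46.0 - 92.896*I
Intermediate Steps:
H(Z, n) = -18 (H(Z, n) = -8 - 5*2 = -8 - 10 = -18)
N = -I*√34519/2 (N = -√(-18338 - 16181)/2 = -I*√34519/2 ≈ -92.896*I)
N - B(H(F(-4, 5), -12)) = -I*√34519/2 - 1*(-46) = -I*√34519/2 + 46 = 46 - I*√34519/2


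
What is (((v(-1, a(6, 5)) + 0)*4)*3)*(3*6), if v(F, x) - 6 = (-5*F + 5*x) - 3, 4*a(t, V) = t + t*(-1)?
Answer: 1728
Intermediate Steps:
a(t, V) = 0 (a(t, V) = (t + t*(-1))/4 = (t - t)/4 = (1/4)*0 = 0)
v(F, x) = 3 - 5*F + 5*x (v(F, x) = 6 + ((-5*F + 5*x) - 3) = 6 + (-3 - 5*F + 5*x) = 3 - 5*F + 5*x)
(((v(-1, a(6, 5)) + 0)*4)*3)*(3*6) = ((((3 - 5*(-1) + 5*0) + 0)*4)*3)*(3*6) = ((((3 + 5 + 0) + 0)*4)*3)*18 = (((8 + 0)*4)*3)*18 = ((8*4)*3)*18 = (32*3)*18 = 96*18 = 1728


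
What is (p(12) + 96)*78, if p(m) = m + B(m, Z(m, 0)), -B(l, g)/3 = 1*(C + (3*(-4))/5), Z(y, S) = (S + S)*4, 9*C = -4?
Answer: 45448/5 ≈ 9089.6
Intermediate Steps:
C = -4/9 (C = (1/9)*(-4) = -4/9 ≈ -0.44444)
Z(y, S) = 8*S (Z(y, S) = (2*S)*4 = 8*S)
B(l, g) = 128/15 (B(l, g) = -3*(-4/9 + (3*(-4))/5) = -3*(-4/9 - 12*1/5) = -3*(-4/9 - 12/5) = -3*(-128)/45 = -3*(-128/45) = 128/15)
p(m) = 128/15 + m (p(m) = m + 128/15 = 128/15 + m)
(p(12) + 96)*78 = ((128/15 + 12) + 96)*78 = (308/15 + 96)*78 = (1748/15)*78 = 45448/5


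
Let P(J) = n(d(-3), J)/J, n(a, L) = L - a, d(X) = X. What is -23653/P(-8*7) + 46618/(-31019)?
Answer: -41089245546/1644007 ≈ -24993.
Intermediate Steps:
P(J) = (3 + J)/J (P(J) = (J - 1*(-3))/J = (J + 3)/J = (3 + J)/J)
-23653/P(-8*7) + 46618/(-31019) = -23653*(-56/(3 - 8*7)) + 46618/(-31019) = -23653*(-56/(3 - 56)) + 46618*(-1/31019) = -23653/((-1/56*(-53))) - 46618/31019 = -23653/53/56 - 46618/31019 = -23653*56/53 - 46618/31019 = -1324568/53 - 46618/31019 = -41089245546/1644007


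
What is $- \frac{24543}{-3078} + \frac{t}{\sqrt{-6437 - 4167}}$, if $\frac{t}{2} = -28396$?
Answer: $\frac{303}{38} + \frac{28396 i \sqrt{2651}}{2651} \approx 7.9737 + 551.51 i$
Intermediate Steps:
$t = -56792$ ($t = 2 \left(-28396\right) = -56792$)
$- \frac{24543}{-3078} + \frac{t}{\sqrt{-6437 - 4167}} = - \frac{24543}{-3078} - \frac{56792}{\sqrt{-6437 - 4167}} = \left(-24543\right) \left(- \frac{1}{3078}\right) - \frac{56792}{\sqrt{-10604}} = \frac{303}{38} - \frac{56792}{2 i \sqrt{2651}} = \frac{303}{38} - 56792 \left(- \frac{i \sqrt{2651}}{5302}\right) = \frac{303}{38} + \frac{28396 i \sqrt{2651}}{2651}$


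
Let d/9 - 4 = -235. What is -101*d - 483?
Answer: 209496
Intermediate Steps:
d = -2079 (d = 36 + 9*(-235) = 36 - 2115 = -2079)
-101*d - 483 = -101*(-2079) - 483 = 209979 - 483 = 209496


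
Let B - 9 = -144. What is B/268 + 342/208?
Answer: 7947/6968 ≈ 1.1405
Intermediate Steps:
B = -135 (B = 9 - 144 = -135)
B/268 + 342/208 = -135/268 + 342/208 = -135*1/268 + 342*(1/208) = -135/268 + 171/104 = 7947/6968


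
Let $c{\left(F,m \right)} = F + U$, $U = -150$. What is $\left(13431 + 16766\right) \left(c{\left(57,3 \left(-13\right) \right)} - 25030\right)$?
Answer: $-758639231$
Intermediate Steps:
$c{\left(F,m \right)} = -150 + F$ ($c{\left(F,m \right)} = F - 150 = -150 + F$)
$\left(13431 + 16766\right) \left(c{\left(57,3 \left(-13\right) \right)} - 25030\right) = \left(13431 + 16766\right) \left(\left(-150 + 57\right) - 25030\right) = 30197 \left(-93 - 25030\right) = 30197 \left(-25123\right) = -758639231$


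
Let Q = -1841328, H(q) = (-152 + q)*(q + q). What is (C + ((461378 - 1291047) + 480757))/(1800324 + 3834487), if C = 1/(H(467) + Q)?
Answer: -28410949243/458827238142 ≈ -0.061921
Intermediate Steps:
H(q) = 2*q*(-152 + q) (H(q) = (-152 + q)*(2*q) = 2*q*(-152 + q))
C = -1/1547118 (C = 1/(2*467*(-152 + 467) - 1841328) = 1/(2*467*315 - 1841328) = 1/(294210 - 1841328) = 1/(-1547118) = -1/1547118 ≈ -6.4636e-7)
(C + ((461378 - 1291047) + 480757))/(1800324 + 3834487) = (-1/1547118 + ((461378 - 1291047) + 480757))/(1800324 + 3834487) = (-1/1547118 + (-829669 + 480757))/5634811 = (-1/1547118 - 348912)*(1/5634811) = -539808035617/1547118*1/5634811 = -28410949243/458827238142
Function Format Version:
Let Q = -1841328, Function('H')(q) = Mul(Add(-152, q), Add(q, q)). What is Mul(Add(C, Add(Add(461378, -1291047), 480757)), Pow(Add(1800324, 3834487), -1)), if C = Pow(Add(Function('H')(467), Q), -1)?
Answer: Rational(-28410949243, 458827238142) ≈ -0.061921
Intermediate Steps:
Function('H')(q) = Mul(2, q, Add(-152, q)) (Function('H')(q) = Mul(Add(-152, q), Mul(2, q)) = Mul(2, q, Add(-152, q)))
C = Rational(-1, 1547118) (C = Pow(Add(Mul(2, 467, Add(-152, 467)), -1841328), -1) = Pow(Add(Mul(2, 467, 315), -1841328), -1) = Pow(Add(294210, -1841328), -1) = Pow(-1547118, -1) = Rational(-1, 1547118) ≈ -6.4636e-7)
Mul(Add(C, Add(Add(461378, -1291047), 480757)), Pow(Add(1800324, 3834487), -1)) = Mul(Add(Rational(-1, 1547118), Add(Add(461378, -1291047), 480757)), Pow(Add(1800324, 3834487), -1)) = Mul(Add(Rational(-1, 1547118), Add(-829669, 480757)), Pow(5634811, -1)) = Mul(Add(Rational(-1, 1547118), -348912), Rational(1, 5634811)) = Mul(Rational(-539808035617, 1547118), Rational(1, 5634811)) = Rational(-28410949243, 458827238142)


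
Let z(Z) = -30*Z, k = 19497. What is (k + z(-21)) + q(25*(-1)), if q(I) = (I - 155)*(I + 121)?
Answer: 2847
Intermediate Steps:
q(I) = (-155 + I)*(121 + I)
(k + z(-21)) + q(25*(-1)) = (19497 - 30*(-21)) + (-18755 + (25*(-1))**2 - 850*(-1)) = (19497 + 630) + (-18755 + (-25)**2 - 34*(-25)) = 20127 + (-18755 + 625 + 850) = 20127 - 17280 = 2847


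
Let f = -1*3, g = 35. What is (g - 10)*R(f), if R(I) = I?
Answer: -75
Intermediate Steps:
f = -3
(g - 10)*R(f) = (35 - 10)*(-3) = 25*(-3) = -75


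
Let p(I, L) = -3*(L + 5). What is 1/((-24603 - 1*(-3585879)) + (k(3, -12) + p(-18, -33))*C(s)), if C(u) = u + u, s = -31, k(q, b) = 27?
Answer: 1/3554394 ≈ 2.8134e-7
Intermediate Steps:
p(I, L) = -15 - 3*L (p(I, L) = -3*(5 + L) = -15 - 3*L)
C(u) = 2*u
1/((-24603 - 1*(-3585879)) + (k(3, -12) + p(-18, -33))*C(s)) = 1/((-24603 - 1*(-3585879)) + (27 + (-15 - 3*(-33)))*(2*(-31))) = 1/((-24603 + 3585879) + (27 + (-15 + 99))*(-62)) = 1/(3561276 + (27 + 84)*(-62)) = 1/(3561276 + 111*(-62)) = 1/(3561276 - 6882) = 1/3554394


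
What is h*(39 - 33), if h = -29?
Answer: -174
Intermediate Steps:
h*(39 - 33) = -29*(39 - 33) = -29*6 = -174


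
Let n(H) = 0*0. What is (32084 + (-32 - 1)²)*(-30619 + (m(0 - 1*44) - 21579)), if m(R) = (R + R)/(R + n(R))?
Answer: -1731497908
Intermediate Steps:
n(H) = 0
m(R) = 2 (m(R) = (R + R)/(R + 0) = (2*R)/R = 2)
(32084 + (-32 - 1)²)*(-30619 + (m(0 - 1*44) - 21579)) = (32084 + (-32 - 1)²)*(-30619 + (2 - 21579)) = (32084 + (-33)²)*(-30619 - 21577) = (32084 + 1089)*(-52196) = 33173*(-52196) = -1731497908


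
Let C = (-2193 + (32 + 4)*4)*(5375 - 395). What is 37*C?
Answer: -377548740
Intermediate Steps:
C = -10204020 (C = (-2193 + 36*4)*4980 = (-2193 + 144)*4980 = -2049*4980 = -10204020)
37*C = 37*(-10204020) = -377548740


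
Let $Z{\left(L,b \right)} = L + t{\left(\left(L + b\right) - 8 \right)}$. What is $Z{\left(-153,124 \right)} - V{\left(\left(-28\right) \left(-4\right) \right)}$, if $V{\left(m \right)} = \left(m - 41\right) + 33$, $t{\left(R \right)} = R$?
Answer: $-294$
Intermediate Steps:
$Z{\left(L,b \right)} = -8 + b + 2 L$ ($Z{\left(L,b \right)} = L - \left(8 - L - b\right) = L + \left(-8 + L + b\right) = -8 + b + 2 L$)
$V{\left(m \right)} = -8 + m$ ($V{\left(m \right)} = \left(-41 + m\right) + 33 = -8 + m$)
$Z{\left(-153,124 \right)} - V{\left(\left(-28\right) \left(-4\right) \right)} = \left(-8 + 124 + 2 \left(-153\right)\right) - \left(-8 - -112\right) = \left(-8 + 124 - 306\right) - \left(-8 + 112\right) = -190 - 104 = -294$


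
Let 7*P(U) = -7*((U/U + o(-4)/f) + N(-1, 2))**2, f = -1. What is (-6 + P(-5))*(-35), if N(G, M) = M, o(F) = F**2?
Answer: 6125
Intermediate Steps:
P(U) = -169 (P(U) = (-7*((U/U + (-4)**2/(-1)) + 2)**2)/7 = (-7*((1 + 16*(-1)) + 2)**2)/7 = (-7*((1 - 16) + 2)**2)/7 = (-7*(-15 + 2)**2)/7 = (-7/((1/(-13))**2))/7 = (-7/((-1/13)**2))/7 = (-7/1/169)/7 = (-7*169)/7 = (1/7)*(-1183) = -169)
(-6 + P(-5))*(-35) = (-6 - 169)*(-35) = -175*(-35) = 6125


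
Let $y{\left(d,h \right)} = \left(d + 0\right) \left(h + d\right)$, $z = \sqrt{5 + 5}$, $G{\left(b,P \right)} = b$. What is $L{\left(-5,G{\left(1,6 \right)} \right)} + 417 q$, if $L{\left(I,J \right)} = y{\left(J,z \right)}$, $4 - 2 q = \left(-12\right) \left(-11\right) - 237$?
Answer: $\frac{45455}{2} + \sqrt{10} \approx 22731.0$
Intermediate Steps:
$z = \sqrt{10} \approx 3.1623$
$q = \frac{109}{2}$ ($q = 2 - \frac{\left(-12\right) \left(-11\right) - 237}{2} = 2 - \frac{132 - 237}{2} = 2 - - \frac{105}{2} = 2 + \frac{105}{2} = \frac{109}{2} \approx 54.5$)
$y{\left(d,h \right)} = d \left(d + h\right)$
$L{\left(I,J \right)} = J \left(J + \sqrt{10}\right)$
$L{\left(-5,G{\left(1,6 \right)} \right)} + 417 q = 1 \left(1 + \sqrt{10}\right) + 417 \cdot \frac{109}{2} = \left(1 + \sqrt{10}\right) + \frac{45453}{2} = \frac{45455}{2} + \sqrt{10}$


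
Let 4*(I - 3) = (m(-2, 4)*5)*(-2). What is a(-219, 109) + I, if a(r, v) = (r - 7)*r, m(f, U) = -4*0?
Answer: 49497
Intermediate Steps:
m(f, U) = 0
a(r, v) = r*(-7 + r) (a(r, v) = (-7 + r)*r = r*(-7 + r))
I = 3 (I = 3 + ((0*5)*(-2))/4 = 3 + (0*(-2))/4 = 3 + (1/4)*0 = 3 + 0 = 3)
a(-219, 109) + I = -219*(-7 - 219) + 3 = -219*(-226) + 3 = 49494 + 3 = 49497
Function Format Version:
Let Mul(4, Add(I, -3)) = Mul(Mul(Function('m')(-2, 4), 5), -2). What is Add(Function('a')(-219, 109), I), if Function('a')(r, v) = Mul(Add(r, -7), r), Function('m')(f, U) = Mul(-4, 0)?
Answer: 49497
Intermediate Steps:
Function('m')(f, U) = 0
Function('a')(r, v) = Mul(r, Add(-7, r)) (Function('a')(r, v) = Mul(Add(-7, r), r) = Mul(r, Add(-7, r)))
I = 3 (I = Add(3, Mul(Rational(1, 4), Mul(Mul(0, 5), -2))) = Add(3, Mul(Rational(1, 4), Mul(0, -2))) = Add(3, Mul(Rational(1, 4), 0)) = Add(3, 0) = 3)
Add(Function('a')(-219, 109), I) = Add(Mul(-219, Add(-7, -219)), 3) = Add(Mul(-219, -226), 3) = Add(49494, 3) = 49497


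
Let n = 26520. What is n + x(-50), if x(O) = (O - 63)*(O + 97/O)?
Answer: 1619461/50 ≈ 32389.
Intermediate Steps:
x(O) = (-63 + O)*(O + 97/O)
n + x(-50) = 26520 + (97 + (-50)**2 - 6111/(-50) - 63*(-50)) = 26520 + (97 + 2500 - 6111*(-1/50) + 3150) = 26520 + (97 + 2500 + 6111/50 + 3150) = 26520 + 293461/50 = 1619461/50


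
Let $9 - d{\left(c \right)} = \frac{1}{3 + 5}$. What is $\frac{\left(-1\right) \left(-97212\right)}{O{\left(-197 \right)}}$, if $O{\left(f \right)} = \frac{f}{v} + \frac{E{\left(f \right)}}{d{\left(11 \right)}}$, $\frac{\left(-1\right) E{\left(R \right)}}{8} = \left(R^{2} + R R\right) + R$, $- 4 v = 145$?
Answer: $- \frac{250199385}{179602733} \approx -1.3931$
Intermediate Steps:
$d{\left(c \right)} = \frac{71}{8}$ ($d{\left(c \right)} = 9 - \frac{1}{3 + 5} = 9 - \frac{1}{8} = \frac{71}{8}$)
$v = - \frac{145}{4}$ ($v = \left(- \frac{1}{4}\right) 145 = - \frac{145}{4} \approx -36.25$)
$E{\left(R \right)} = - 16 R^{2} - 8 R$ ($E{\left(R \right)} = - 8 \left(\left(R^{2} + R R\right) + R\right) = - 8 \left(\left(R^{2} + R^{2}\right) + R\right) = - 8 \left(2 R^{2} + R\right) = - 8 \left(R + 2 R^{2}\right) = - 16 R^{2} - 8 R$)
$O{\left(f \right)} = - \frac{4 f}{145} - \frac{64 f \left(1 + 2 f\right)}{71}$ ($O{\left(f \right)} = \frac{f}{- \frac{145}{4}} + \frac{\left(-8\right) f \left(1 + 2 f\right)}{\frac{71}{8}} = f \left(- \frac{4}{145}\right) + - 8 f \left(1 + 2 f\right) \frac{8}{71} = - \frac{4 f}{145} - \frac{64 f \left(1 + 2 f\right)}{71}$)
$\frac{\left(-1\right) \left(-97212\right)}{O{\left(-197 \right)}} = \frac{\left(-1\right) \left(-97212\right)}{\frac{4}{10295} \left(-197\right) \left(-2391 - -914080\right)} = \frac{97212}{\frac{4}{10295} \left(-197\right) \left(-2391 + 914080\right)} = \frac{97212}{\frac{4}{10295} \left(-197\right) 911689} = \frac{97212}{- \frac{718410932}{10295}} = 97212 \left(- \frac{10295}{718410932}\right) = - \frac{250199385}{179602733}$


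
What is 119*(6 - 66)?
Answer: -7140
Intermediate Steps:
119*(6 - 66) = 119*(-60) = -7140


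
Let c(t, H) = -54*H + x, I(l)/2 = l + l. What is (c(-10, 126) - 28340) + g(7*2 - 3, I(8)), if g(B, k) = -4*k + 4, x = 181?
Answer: -35087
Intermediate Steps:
I(l) = 4*l (I(l) = 2*(l + l) = 2*(2*l) = 4*l)
c(t, H) = 181 - 54*H (c(t, H) = -54*H + 181 = 181 - 54*H)
g(B, k) = 4 - 4*k
(c(-10, 126) - 28340) + g(7*2 - 3, I(8)) = ((181 - 54*126) - 28340) + (4 - 16*8) = ((181 - 6804) - 28340) + (4 - 4*32) = (-6623 - 28340) + (4 - 128) = -34963 - 124 = -35087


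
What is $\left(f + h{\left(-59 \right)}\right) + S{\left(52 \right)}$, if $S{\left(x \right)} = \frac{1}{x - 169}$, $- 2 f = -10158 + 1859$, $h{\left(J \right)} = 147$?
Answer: $\frac{1005379}{234} \approx 4296.5$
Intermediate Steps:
$f = \frac{8299}{2}$ ($f = - \frac{-10158 + 1859}{2} = \left(- \frac{1}{2}\right) \left(-8299\right) = \frac{8299}{2} \approx 4149.5$)
$S{\left(x \right)} = \frac{1}{-169 + x}$
$\left(f + h{\left(-59 \right)}\right) + S{\left(52 \right)} = \left(\frac{8299}{2} + 147\right) + \frac{1}{-169 + 52} = \frac{8593}{2} + \frac{1}{-117} = \frac{8593}{2} - \frac{1}{117} = \frac{1005379}{234}$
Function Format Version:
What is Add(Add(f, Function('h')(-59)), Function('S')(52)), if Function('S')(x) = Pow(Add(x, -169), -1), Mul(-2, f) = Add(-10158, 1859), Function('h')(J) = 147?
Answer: Rational(1005379, 234) ≈ 4296.5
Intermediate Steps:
f = Rational(8299, 2) (f = Mul(Rational(-1, 2), Add(-10158, 1859)) = Mul(Rational(-1, 2), -8299) = Rational(8299, 2) ≈ 4149.5)
Function('S')(x) = Pow(Add(-169, x), -1)
Add(Add(f, Function('h')(-59)), Function('S')(52)) = Add(Add(Rational(8299, 2), 147), Pow(Add(-169, 52), -1)) = Add(Rational(8593, 2), Pow(-117, -1)) = Add(Rational(8593, 2), Rational(-1, 117)) = Rational(1005379, 234)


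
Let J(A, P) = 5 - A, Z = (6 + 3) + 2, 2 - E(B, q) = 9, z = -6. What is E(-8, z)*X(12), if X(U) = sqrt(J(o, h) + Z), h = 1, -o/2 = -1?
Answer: -7*sqrt(14) ≈ -26.192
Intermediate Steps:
E(B, q) = -7 (E(B, q) = 2 - 1*9 = 2 - 9 = -7)
o = 2 (o = -2*(-1) = 2)
Z = 11 (Z = 9 + 2 = 11)
X(U) = sqrt(14) (X(U) = sqrt((5 - 1*2) + 11) = sqrt((5 - 2) + 11) = sqrt(3 + 11) = sqrt(14))
E(-8, z)*X(12) = -7*sqrt(14)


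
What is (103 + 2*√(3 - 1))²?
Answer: 10617 + 412*√2 ≈ 11200.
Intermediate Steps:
(103 + 2*√(3 - 1))² = (103 + 2*√2)²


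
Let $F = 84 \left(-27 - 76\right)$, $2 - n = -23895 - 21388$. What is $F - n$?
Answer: $-53937$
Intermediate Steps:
$n = 45285$ ($n = 2 - \left(-23895 - 21388\right) = 2 - -45283 = 2 + 45283 = 45285$)
$F = -8652$ ($F = 84 \left(-103\right) = -8652$)
$F - n = -8652 - 45285 = -53937$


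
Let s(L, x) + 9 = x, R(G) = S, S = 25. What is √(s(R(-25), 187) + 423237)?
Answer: √423415 ≈ 650.70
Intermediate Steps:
R(G) = 25
s(L, x) = -9 + x
√(s(R(-25), 187) + 423237) = √((-9 + 187) + 423237) = √(178 + 423237) = √423415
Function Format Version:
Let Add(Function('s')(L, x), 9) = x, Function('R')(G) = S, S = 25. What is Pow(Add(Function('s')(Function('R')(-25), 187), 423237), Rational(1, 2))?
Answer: Pow(423415, Rational(1, 2)) ≈ 650.70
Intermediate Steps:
Function('R')(G) = 25
Function('s')(L, x) = Add(-9, x)
Pow(Add(Function('s')(Function('R')(-25), 187), 423237), Rational(1, 2)) = Pow(Add(Add(-9, 187), 423237), Rational(1, 2)) = Pow(Add(178, 423237), Rational(1, 2)) = Pow(423415, Rational(1, 2))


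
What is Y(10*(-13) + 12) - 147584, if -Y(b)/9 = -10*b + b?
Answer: -157142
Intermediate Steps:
Y(b) = 81*b (Y(b) = -9*(-10*b + b) = -(-81)*b = 81*b)
Y(10*(-13) + 12) - 147584 = 81*(10*(-13) + 12) - 147584 = 81*(-130 + 12) - 147584 = 81*(-118) - 147584 = -9558 - 147584 = -157142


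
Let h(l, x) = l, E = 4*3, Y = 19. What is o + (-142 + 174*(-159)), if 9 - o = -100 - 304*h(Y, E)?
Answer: -21923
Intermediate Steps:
E = 12
o = 5885 (o = 9 - (-100 - 304*19) = 9 - (-100 - 5776) = 9 - 1*(-5876) = 9 + 5876 = 5885)
o + (-142 + 174*(-159)) = 5885 + (-142 + 174*(-159)) = 5885 + (-142 - 27666) = 5885 - 27808 = -21923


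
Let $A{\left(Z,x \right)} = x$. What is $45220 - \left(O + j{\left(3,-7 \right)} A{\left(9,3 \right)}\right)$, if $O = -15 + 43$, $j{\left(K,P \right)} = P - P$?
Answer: $45192$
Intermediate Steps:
$j{\left(K,P \right)} = 0$
$O = 28$
$45220 - \left(O + j{\left(3,-7 \right)} A{\left(9,3 \right)}\right) = 45220 - \left(28 + 0 \cdot 3\right) = 45220 - \left(28 + 0\right) = 45220 - 28 = 45192$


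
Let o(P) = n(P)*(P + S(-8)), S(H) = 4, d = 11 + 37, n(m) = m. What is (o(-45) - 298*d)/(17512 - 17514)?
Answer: 12459/2 ≈ 6229.5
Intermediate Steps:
d = 48
o(P) = P*(4 + P) (o(P) = P*(P + 4) = P*(4 + P))
(o(-45) - 298*d)/(17512 - 17514) = (-45*(4 - 45) - 298*48)/(17512 - 17514) = (-45*(-41) - 14304)/(-2) = (1845 - 14304)*(-½) = -12459*(-½) = 12459/2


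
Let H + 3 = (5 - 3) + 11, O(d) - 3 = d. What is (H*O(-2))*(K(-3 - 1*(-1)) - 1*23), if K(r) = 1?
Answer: -220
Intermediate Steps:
O(d) = 3 + d
H = 10 (H = -3 + ((5 - 3) + 11) = -3 + (2 + 11) = -3 + 13 = 10)
(H*O(-2))*(K(-3 - 1*(-1)) - 1*23) = (10*(3 - 2))*(1 - 1*23) = (10*1)*(1 - 23) = 10*(-22) = -220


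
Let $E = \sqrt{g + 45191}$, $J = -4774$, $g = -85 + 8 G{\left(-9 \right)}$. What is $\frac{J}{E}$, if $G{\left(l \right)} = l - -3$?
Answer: $- \frac{2387 \sqrt{45058}}{22529} \approx -22.49$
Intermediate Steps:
$G{\left(l \right)} = 3 + l$ ($G{\left(l \right)} = l + 3 = 3 + l$)
$g = -133$ ($g = -85 + 8 \left(3 - 9\right) = -85 + 8 \left(-6\right) = -85 - 48 = -133$)
$E = \sqrt{45058}$ ($E = \sqrt{-133 + 45191} = \sqrt{45058} \approx 212.27$)
$\frac{J}{E} = - \frac{4774}{\sqrt{45058}} = - 4774 \frac{\sqrt{45058}}{45058} = - \frac{2387 \sqrt{45058}}{22529}$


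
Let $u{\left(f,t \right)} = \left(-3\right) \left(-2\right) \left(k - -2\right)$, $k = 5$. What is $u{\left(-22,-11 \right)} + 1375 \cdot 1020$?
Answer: $1402542$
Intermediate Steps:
$u{\left(f,t \right)} = 42$ ($u{\left(f,t \right)} = \left(-3\right) \left(-2\right) \left(5 - -2\right) = 6 \left(5 + 2\right) = 6 \cdot 7 = 42$)
$u{\left(-22,-11 \right)} + 1375 \cdot 1020 = 42 + 1375 \cdot 1020 = 42 + 1402500 = 1402542$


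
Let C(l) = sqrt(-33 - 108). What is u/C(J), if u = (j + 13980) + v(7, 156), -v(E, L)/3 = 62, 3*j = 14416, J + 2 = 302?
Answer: -55798*I*sqrt(141)/423 ≈ -1566.3*I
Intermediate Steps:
J = 300 (J = -2 + 302 = 300)
j = 14416/3 (j = (1/3)*14416 = 14416/3 ≈ 4805.3)
v(E, L) = -186 (v(E, L) = -3*62 = -186)
C(l) = I*sqrt(141) (C(l) = sqrt(-141) = I*sqrt(141))
u = 55798/3 (u = (14416/3 + 13980) - 186 = 56356/3 - 186 = 55798/3 ≈ 18599.)
u/C(J) = 55798/(3*((I*sqrt(141)))) = 55798*(-I*sqrt(141)/141)/3 = -55798*I*sqrt(141)/423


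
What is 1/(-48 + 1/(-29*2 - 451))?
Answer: -509/24433 ≈ -0.020832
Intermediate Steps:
1/(-48 + 1/(-29*2 - 451)) = 1/(-48 + 1/(-58 - 451)) = 1/(-48 + 1/(-509)) = 1/(-48 - 1/509) = 1/(-24433/509) = -509/24433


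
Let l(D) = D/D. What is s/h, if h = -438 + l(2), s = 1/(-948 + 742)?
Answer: 1/90022 ≈ 1.1108e-5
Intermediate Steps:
l(D) = 1
s = -1/206 (s = 1/(-206) = -1/206 ≈ -0.0048544)
h = -437 (h = -438 + 1 = -437)
s/h = -1/206/(-437) = -1/206*(-1/437) = 1/90022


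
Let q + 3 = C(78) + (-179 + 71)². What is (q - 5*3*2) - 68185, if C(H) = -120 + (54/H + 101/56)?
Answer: -41256855/728 ≈ -56672.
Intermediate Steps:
C(H) = -6619/56 + 54/H (C(H) = -120 + (54/H + 101*(1/56)) = -120 + (54/H + 101/56) = -120 + (101/56 + 54/H) = -6619/56 + 54/H)
q = 8403665/728 (q = -3 + ((-6619/56 + 54/78) + (-179 + 71)²) = -3 + ((-6619/56 + 54*(1/78)) + (-108)²) = -3 + ((-6619/56 + 9/13) + 11664) = -3 + (-85543/728 + 11664) = -3 + 8405849/728 = 8403665/728 ≈ 11544.)
(q - 5*3*2) - 68185 = (8403665/728 - 5*3*2) - 68185 = (8403665/728 - 15*2) - 68185 = (8403665/728 - 30) - 68185 = 8381825/728 - 68185 = -41256855/728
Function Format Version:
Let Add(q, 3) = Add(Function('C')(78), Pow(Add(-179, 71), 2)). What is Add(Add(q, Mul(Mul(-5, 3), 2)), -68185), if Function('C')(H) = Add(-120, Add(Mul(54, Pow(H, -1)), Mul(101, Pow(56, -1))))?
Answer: Rational(-41256855, 728) ≈ -56672.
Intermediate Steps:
Function('C')(H) = Add(Rational(-6619, 56), Mul(54, Pow(H, -1))) (Function('C')(H) = Add(-120, Add(Mul(54, Pow(H, -1)), Mul(101, Rational(1, 56)))) = Add(-120, Add(Mul(54, Pow(H, -1)), Rational(101, 56))) = Add(-120, Add(Rational(101, 56), Mul(54, Pow(H, -1)))) = Add(Rational(-6619, 56), Mul(54, Pow(H, -1))))
q = Rational(8403665, 728) (q = Add(-3, Add(Add(Rational(-6619, 56), Mul(54, Pow(78, -1))), Pow(Add(-179, 71), 2))) = Add(-3, Add(Add(Rational(-6619, 56), Mul(54, Rational(1, 78))), Pow(-108, 2))) = Add(-3, Add(Add(Rational(-6619, 56), Rational(9, 13)), 11664)) = Add(-3, Add(Rational(-85543, 728), 11664)) = Add(-3, Rational(8405849, 728)) = Rational(8403665, 728) ≈ 11544.)
Add(Add(q, Mul(Mul(-5, 3), 2)), -68185) = Add(Add(Rational(8403665, 728), Mul(Mul(-5, 3), 2)), -68185) = Add(Add(Rational(8403665, 728), Mul(-15, 2)), -68185) = Add(Add(Rational(8403665, 728), -30), -68185) = Add(Rational(8381825, 728), -68185) = Rational(-41256855, 728)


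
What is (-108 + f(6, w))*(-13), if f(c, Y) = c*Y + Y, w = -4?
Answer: 1768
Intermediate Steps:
f(c, Y) = Y + Y*c (f(c, Y) = Y*c + Y = Y + Y*c)
(-108 + f(6, w))*(-13) = (-108 - 4*(1 + 6))*(-13) = (-108 - 4*7)*(-13) = (-108 - 28)*(-13) = -136*(-13) = 1768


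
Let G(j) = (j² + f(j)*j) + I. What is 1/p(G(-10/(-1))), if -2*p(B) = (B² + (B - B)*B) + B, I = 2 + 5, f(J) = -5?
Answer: -1/1653 ≈ -0.00060496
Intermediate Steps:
I = 7
G(j) = 7 + j² - 5*j (G(j) = (j² - 5*j) + 7 = 7 + j² - 5*j)
p(B) = -B/2 - B²/2 (p(B) = -((B² + (B - B)*B) + B)/2 = -((B² + 0*B) + B)/2 = -((B² + 0) + B)/2 = -(B² + B)/2 = -(B + B²)/2 = -B/2 - B²/2)
1/p(G(-10/(-1))) = 1/(-(7 + (-10/(-1))² - (-50)/(-1))*(1 + (7 + (-10/(-1))² - (-50)/(-1)))/2) = 1/(-(7 + (-10*(-1))² - (-50)*(-1))*(1 + (7 + (-10*(-1))² - (-50)*(-1)))/2) = 1/(-(7 + 10² - 5*10)*(1 + (7 + 10² - 5*10))/2) = 1/(-(7 + 100 - 50)*(1 + (7 + 100 - 50))/2) = 1/(-½*57*(1 + 57)) = 1/(-½*57*58) = 1/(-1653) = -1/1653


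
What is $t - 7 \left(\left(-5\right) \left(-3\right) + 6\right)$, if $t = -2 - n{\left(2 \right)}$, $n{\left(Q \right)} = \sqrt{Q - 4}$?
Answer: $-149 - i \sqrt{2} \approx -149.0 - 1.4142 i$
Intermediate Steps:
$n{\left(Q \right)} = \sqrt{-4 + Q}$
$t = -2 - i \sqrt{2}$ ($t = -2 - \sqrt{-4 + 2} = -2 - \sqrt{-2} = -2 - i \sqrt{2} \approx -2.0 - 1.4142 i$)
$t - 7 \left(\left(-5\right) \left(-3\right) + 6\right) = \left(-2 - i \sqrt{2}\right) - 7 \left(\left(-5\right) \left(-3\right) + 6\right) = \left(-2 - i \sqrt{2}\right) - 7 \left(15 + 6\right) = \left(-2 - i \sqrt{2}\right) - 147 = -149 - i \sqrt{2}$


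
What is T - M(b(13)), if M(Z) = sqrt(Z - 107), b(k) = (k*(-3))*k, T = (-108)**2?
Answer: 11664 - I*sqrt(614) ≈ 11664.0 - 24.779*I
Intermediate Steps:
T = 11664
b(k) = -3*k**2 (b(k) = (-3*k)*k = -3*k**2)
M(Z) = sqrt(-107 + Z)
T - M(b(13)) = 11664 - sqrt(-107 - 3*13**2) = 11664 - sqrt(-107 - 3*169) = 11664 - sqrt(-107 - 507) = 11664 - sqrt(-614) = 11664 - I*sqrt(614)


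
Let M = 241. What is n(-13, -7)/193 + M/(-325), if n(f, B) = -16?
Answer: -51713/62725 ≈ -0.82444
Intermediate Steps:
n(-13, -7)/193 + M/(-325) = -16/193 + 241/(-325) = -16*1/193 + 241*(-1/325) = -16/193 - 241/325 = -51713/62725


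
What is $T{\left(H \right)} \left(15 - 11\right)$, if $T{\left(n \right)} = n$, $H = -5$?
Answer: $-20$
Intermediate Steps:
$T{\left(H \right)} \left(15 - 11\right) = - 5 \left(15 - 11\right) = \left(-5\right) 4 = -20$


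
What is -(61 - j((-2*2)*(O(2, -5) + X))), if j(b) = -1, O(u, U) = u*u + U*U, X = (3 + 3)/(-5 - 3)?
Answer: -62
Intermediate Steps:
X = -3/4 (X = 6/(-8) = 6*(-1/8) = -3/4 ≈ -0.75000)
O(u, U) = U**2 + u**2 (O(u, U) = u**2 + U**2 = U**2 + u**2)
-(61 - j((-2*2)*(O(2, -5) + X))) = -(61 - 1*(-1)) = -(61 + 1) = -1*62 = -62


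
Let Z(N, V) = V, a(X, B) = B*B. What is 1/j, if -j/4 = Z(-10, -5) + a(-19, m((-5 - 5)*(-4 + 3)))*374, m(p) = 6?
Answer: -1/53836 ≈ -1.8575e-5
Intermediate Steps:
a(X, B) = B²
j = -53836 (j = -4*(-5 + 6²*374) = -4*(-5 + 36*374) = -4*(-5 + 13464) = -4*13459 = -53836)
1/j = 1/(-53836) = -1/53836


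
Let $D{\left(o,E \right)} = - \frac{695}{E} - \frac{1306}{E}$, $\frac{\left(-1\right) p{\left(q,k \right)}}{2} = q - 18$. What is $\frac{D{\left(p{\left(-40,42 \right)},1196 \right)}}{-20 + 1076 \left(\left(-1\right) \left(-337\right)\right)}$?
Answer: $- \frac{29}{6284928} \approx -4.6142 \cdot 10^{-6}$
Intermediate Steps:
$p{\left(q,k \right)} = 36 - 2 q$ ($p{\left(q,k \right)} = - 2 \left(q - 18\right) = - 2 \left(-18 + q\right) = 36 - 2 q$)
$D{\left(o,E \right)} = - \frac{2001}{E}$
$\frac{D{\left(p{\left(-40,42 \right)},1196 \right)}}{-20 + 1076 \left(\left(-1\right) \left(-337\right)\right)} = \frac{\left(-2001\right) \frac{1}{1196}}{-20 + 1076 \left(\left(-1\right) \left(-337\right)\right)} = \frac{\left(-2001\right) \frac{1}{1196}}{-20 + 1076 \cdot 337} = - \frac{87}{52 \left(-20 + 362612\right)} = - \frac{87}{52 \cdot 362592} = \left(- \frac{87}{52}\right) \frac{1}{362592} = - \frac{29}{6284928}$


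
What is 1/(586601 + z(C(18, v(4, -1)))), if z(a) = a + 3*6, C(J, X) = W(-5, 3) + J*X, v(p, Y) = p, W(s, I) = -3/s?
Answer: 5/2933458 ≈ 1.7045e-6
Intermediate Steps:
C(J, X) = ⅗ + J*X (C(J, X) = -3/(-5) + J*X = -3*(-⅕) + J*X = ⅗ + J*X)
z(a) = 18 + a (z(a) = a + 18 = 18 + a)
1/(586601 + z(C(18, v(4, -1)))) = 1/(586601 + (18 + (⅗ + 18*4))) = 1/(586601 + (18 + (⅗ + 72))) = 1/(586601 + (18 + 363/5)) = 1/(586601 + 453/5) = 1/(2933458/5) = 5/2933458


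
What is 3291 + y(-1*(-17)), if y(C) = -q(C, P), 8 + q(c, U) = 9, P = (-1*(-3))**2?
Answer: 3290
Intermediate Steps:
P = 9 (P = 3**2 = 9)
q(c, U) = 1 (q(c, U) = -8 + 9 = 1)
y(C) = -1 (y(C) = -1*1 = -1)
3291 + y(-1*(-17)) = 3291 - 1 = 3290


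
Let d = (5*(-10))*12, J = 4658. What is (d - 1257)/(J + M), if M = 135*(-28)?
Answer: -1857/878 ≈ -2.1150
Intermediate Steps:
M = -3780
d = -600 (d = -50*12 = -600)
(d - 1257)/(J + M) = (-600 - 1257)/(4658 - 3780) = -1857/878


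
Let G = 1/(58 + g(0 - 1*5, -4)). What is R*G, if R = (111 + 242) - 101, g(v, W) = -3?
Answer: 252/55 ≈ 4.5818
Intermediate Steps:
G = 1/55 (G = 1/(58 - 3) = 1/55 ≈ 0.018182)
R = 252 (R = 353 - 101 = 252)
R*G = 252*(1/55) = 252/55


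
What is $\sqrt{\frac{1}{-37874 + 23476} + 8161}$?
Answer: $\frac{\sqrt{1691794904646}}{14398} \approx 90.338$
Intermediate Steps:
$\sqrt{\frac{1}{-37874 + 23476} + 8161} = \sqrt{\frac{1}{-14398} + 8161} = \sqrt{- \frac{1}{14398} + 8161} = \sqrt{\frac{117502077}{14398}} = \frac{\sqrt{1691794904646}}{14398}$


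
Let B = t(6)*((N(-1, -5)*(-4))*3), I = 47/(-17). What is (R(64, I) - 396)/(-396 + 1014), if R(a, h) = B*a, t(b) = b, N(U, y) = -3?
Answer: 2238/103 ≈ 21.728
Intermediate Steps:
I = -47/17 (I = 47*(-1/17) = -47/17 ≈ -2.7647)
B = 216 (B = 6*(-3*(-4)*3) = 6*(12*3) = 6*36 = 216)
R(a, h) = 216*a
(R(64, I) - 396)/(-396 + 1014) = (216*64 - 396)/(-396 + 1014) = (13824 - 396)/618 = 13428*(1/618) = 2238/103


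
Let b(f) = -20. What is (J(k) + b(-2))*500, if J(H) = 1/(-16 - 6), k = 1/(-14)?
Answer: -110250/11 ≈ -10023.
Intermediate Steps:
k = -1/14 ≈ -0.071429
J(H) = -1/22 (J(H) = 1/(-22) = -1/22)
(J(k) + b(-2))*500 = (-1/22 - 20)*500 = -441/22*500 = -110250/11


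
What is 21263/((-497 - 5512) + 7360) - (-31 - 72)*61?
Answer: 8509596/1351 ≈ 6298.7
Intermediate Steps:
21263/((-497 - 5512) + 7360) - (-31 - 72)*61 = 21263/(-6009 + 7360) - (-103)*61 = 21263/1351 - 1*(-6283) = 21263*(1/1351) + 6283 = 21263/1351 + 6283 = 8509596/1351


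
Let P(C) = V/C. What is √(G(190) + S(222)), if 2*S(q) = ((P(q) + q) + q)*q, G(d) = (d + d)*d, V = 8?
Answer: 4*√7593 ≈ 348.55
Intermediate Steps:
P(C) = 8/C
G(d) = 2*d² (G(d) = (2*d)*d = 2*d²)
S(q) = q*(2*q + 8/q)/2 (S(q) = (((8/q + q) + q)*q)/2 = (((q + 8/q) + q)*q)/2 = ((2*q + 8/q)*q)/2 = (q*(2*q + 8/q))/2 = q*(2*q + 8/q)/2)
√(G(190) + S(222)) = √(2*190² + (4 + 222²)) = √(2*36100 + (4 + 49284)) = √(72200 + 49288) = √121488 = 4*√7593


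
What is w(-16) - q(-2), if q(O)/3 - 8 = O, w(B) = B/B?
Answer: -17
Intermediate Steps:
w(B) = 1
q(O) = 24 + 3*O
w(-16) - q(-2) = 1 - (24 + 3*(-2)) = 1 - (24 - 6) = 1 - 1*18 = 1 - 18 = -17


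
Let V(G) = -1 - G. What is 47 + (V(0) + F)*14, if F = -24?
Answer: -303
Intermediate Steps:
47 + (V(0) + F)*14 = 47 + ((-1 - 1*0) - 24)*14 = 47 + ((-1 + 0) - 24)*14 = 47 + (-1 - 24)*14 = 47 - 25*14 = 47 - 350 = -303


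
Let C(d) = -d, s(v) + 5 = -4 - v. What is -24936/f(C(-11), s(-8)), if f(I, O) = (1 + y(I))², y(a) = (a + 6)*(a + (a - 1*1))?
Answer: -6234/32041 ≈ -0.19456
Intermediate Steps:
y(a) = (-1 + 2*a)*(6 + a) (y(a) = (6 + a)*(a + (a - 1)) = (6 + a)*(a + (-1 + a)) = (6 + a)*(-1 + 2*a) = (-1 + 2*a)*(6 + a))
s(v) = -9 - v (s(v) = -5 + (-4 - v) = -9 - v)
f(I, O) = (-5 + 2*I² + 11*I)² (f(I, O) = (1 + (-6 + 2*I² + 11*I))² = (-5 + 2*I² + 11*I)²)
-24936/f(C(-11), s(-8)) = -24936/(-5 + 2*(-1*(-11))² + 11*(-1*(-11)))² = -24936/(-5 + 2*11² + 11*11)² = -24936/(-5 + 2*121 + 121)² = -24936/(-5 + 242 + 121)² = -24936/(358²) = -24936/128164 = -24936*1/128164 = -6234/32041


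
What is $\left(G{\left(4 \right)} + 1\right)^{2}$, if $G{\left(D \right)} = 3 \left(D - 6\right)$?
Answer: $25$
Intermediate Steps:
$G{\left(D \right)} = -18 + 3 D$ ($G{\left(D \right)} = 3 \left(-6 + D\right) = -18 + 3 D$)
$\left(G{\left(4 \right)} + 1\right)^{2} = \left(\left(-18 + 3 \cdot 4\right) + 1\right)^{2} = \left(\left(-18 + 12\right) + 1\right)^{2} = \left(-6 + 1\right)^{2} = \left(-5\right)^{2} = 25$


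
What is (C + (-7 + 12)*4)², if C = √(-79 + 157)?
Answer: (20 + √78)² ≈ 831.27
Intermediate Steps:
C = √78 ≈ 8.8318
(C + (-7 + 12)*4)² = (√78 + (-7 + 12)*4)² = (√78 + 5*4)² = (√78 + 20)² = (20 + √78)²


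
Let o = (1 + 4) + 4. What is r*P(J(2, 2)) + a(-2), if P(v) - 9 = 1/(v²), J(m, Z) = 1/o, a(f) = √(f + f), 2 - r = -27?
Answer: 2610 + 2*I ≈ 2610.0 + 2.0*I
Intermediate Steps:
r = 29 (r = 2 - 1*(-27) = 2 + 27 = 29)
o = 9 (o = 5 + 4 = 9)
a(f) = √2*√f (a(f) = √(2*f) = √2*√f)
J(m, Z) = ⅑ (J(m, Z) = 1/9 = ⅑)
P(v) = 9 + v⁻² (P(v) = 9 + 1/(v²) = 9 + v⁻²)
r*P(J(2, 2)) + a(-2) = 29*(9 + (⅑)⁻²) + √2*√(-2) = 29*(9 + 81) + √2*(I*√2) = 29*90 + 2*I = 2610 + 2*I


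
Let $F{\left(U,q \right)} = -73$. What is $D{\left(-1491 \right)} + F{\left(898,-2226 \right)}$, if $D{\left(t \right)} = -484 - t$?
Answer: $934$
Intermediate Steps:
$D{\left(-1491 \right)} + F{\left(898,-2226 \right)} = \left(-484 - -1491\right) - 73 = \left(-484 + 1491\right) - 73 = 1007 - 73 = 934$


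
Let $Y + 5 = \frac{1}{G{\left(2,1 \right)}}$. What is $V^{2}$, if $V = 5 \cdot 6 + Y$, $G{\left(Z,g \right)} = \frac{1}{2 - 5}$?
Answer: $484$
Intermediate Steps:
$G{\left(Z,g \right)} = - \frac{1}{3}$ ($G{\left(Z,g \right)} = \frac{1}{-3} = - \frac{1}{3}$)
$Y = -8$ ($Y = -5 + \frac{1}{- \frac{1}{3}} = -5 - 3 = -8$)
$V = 22$ ($V = 5 \cdot 6 - 8 = 30 - 8 = 22$)
$V^{2} = 22^{2} = 484$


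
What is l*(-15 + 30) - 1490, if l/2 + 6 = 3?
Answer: -1580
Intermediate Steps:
l = -6 (l = -12 + 2*3 = -12 + 6 = -6)
l*(-15 + 30) - 1490 = -6*(-15 + 30) - 1490 = -6*15 - 1490 = -90 - 1490 = -1580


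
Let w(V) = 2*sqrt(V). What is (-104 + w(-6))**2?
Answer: 10792 - 416*I*sqrt(6) ≈ 10792.0 - 1019.0*I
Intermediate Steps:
(-104 + w(-6))**2 = (-104 + 2*sqrt(-6))**2 = (-104 + 2*(I*sqrt(6)))**2 = (-104 + 2*I*sqrt(6))**2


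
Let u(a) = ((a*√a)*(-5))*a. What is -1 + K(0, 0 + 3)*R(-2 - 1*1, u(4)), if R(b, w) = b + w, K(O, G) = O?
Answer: -1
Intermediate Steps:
u(a) = -5*a^(5/2) (u(a) = (a^(3/2)*(-5))*a = (-5*a^(3/2))*a = -5*a^(5/2))
-1 + K(0, 0 + 3)*R(-2 - 1*1, u(4)) = -1 + 0*((-2 - 1*1) - 5*4^(5/2)) = -1 + 0*((-2 - 1) - 5*32) = -1 + 0*(-3 - 160) = -1 + 0*(-163) = -1 + 0 = -1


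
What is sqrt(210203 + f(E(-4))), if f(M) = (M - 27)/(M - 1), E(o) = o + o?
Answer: sqrt(1891862)/3 ≈ 458.48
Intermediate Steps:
E(o) = 2*o
f(M) = (-27 + M)/(-1 + M)
sqrt(210203 + f(E(-4))) = sqrt(210203 + (-27 + 2*(-4))/(-1 + 2*(-4))) = sqrt(210203 + (-27 - 8)/(-1 - 8)) = sqrt(210203 - 35/(-9)) = sqrt(210203 - 1/9*(-35)) = sqrt(210203 + 35/9) = sqrt(1891862/9) = sqrt(1891862)/3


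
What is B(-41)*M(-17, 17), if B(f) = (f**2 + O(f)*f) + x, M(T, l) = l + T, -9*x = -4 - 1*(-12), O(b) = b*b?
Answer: 0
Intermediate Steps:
O(b) = b**2
x = -8/9 (x = -(-4 - 1*(-12))/9 = -(-4 + 12)/9 = -1/9*8 = -8/9 ≈ -0.88889)
M(T, l) = T + l
B(f) = -8/9 + f**2 + f**3 (B(f) = (f**2 + f**2*f) - 8/9 = (f**2 + f**3) - 8/9 = -8/9 + f**2 + f**3)
B(-41)*M(-17, 17) = (-8/9 + (-41)**2 + (-41)**3)*(-17 + 17) = (-8/9 + 1681 - 68921)*0 = -605168/9*0 = 0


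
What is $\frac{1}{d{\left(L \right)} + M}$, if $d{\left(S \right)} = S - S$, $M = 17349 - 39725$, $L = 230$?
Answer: $- \frac{1}{22376} \approx -4.4691 \cdot 10^{-5}$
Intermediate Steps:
$M = -22376$ ($M = 17349 - 39725 = -22376$)
$d{\left(S \right)} = 0$
$\frac{1}{d{\left(L \right)} + M} = \frac{1}{0 - 22376} = \frac{1}{-22376} = - \frac{1}{22376}$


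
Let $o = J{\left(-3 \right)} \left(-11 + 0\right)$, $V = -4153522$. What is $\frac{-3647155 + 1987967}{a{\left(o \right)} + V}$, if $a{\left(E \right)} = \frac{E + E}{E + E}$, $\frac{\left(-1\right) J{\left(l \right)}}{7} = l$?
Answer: $\frac{1659188}{4153521} \approx 0.39947$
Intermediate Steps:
$J{\left(l \right)} = - 7 l$
$o = -231$ ($o = \left(-7\right) \left(-3\right) \left(-11 + 0\right) = 21 \left(-11\right) = -231$)
$a{\left(E \right)} = 1$ ($a{\left(E \right)} = \frac{2 E}{2 E} = 2 E \frac{1}{2 E} = 1$)
$\frac{-3647155 + 1987967}{a{\left(o \right)} + V} = \frac{-3647155 + 1987967}{1 - 4153522} = - \frac{1659188}{-4153521} = \left(-1659188\right) \left(- \frac{1}{4153521}\right) = \frac{1659188}{4153521}$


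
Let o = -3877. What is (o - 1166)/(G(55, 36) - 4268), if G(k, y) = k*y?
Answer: 5043/2288 ≈ 2.2041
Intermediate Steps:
(o - 1166)/(G(55, 36) - 4268) = (-3877 - 1166)/(55*36 - 4268) = -5043/(1980 - 4268) = -5043/(-2288) = -5043*(-1/2288) = 5043/2288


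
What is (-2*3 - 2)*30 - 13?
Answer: -253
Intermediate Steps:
(-2*3 - 2)*30 - 13 = (-6 - 2)*30 - 13 = -8*30 - 13 = -240 - 13 = -253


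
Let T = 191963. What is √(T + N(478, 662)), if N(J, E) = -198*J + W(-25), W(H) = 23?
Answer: √97342 ≈ 312.00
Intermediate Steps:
N(J, E) = 23 - 198*J (N(J, E) = -198*J + 23 = 23 - 198*J)
√(T + N(478, 662)) = √(191963 + (23 - 198*478)) = √(191963 + (23 - 94644)) = √(191963 - 94621) = √97342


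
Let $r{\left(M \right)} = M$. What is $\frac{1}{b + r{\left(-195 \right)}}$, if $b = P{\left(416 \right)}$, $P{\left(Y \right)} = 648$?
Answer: $\frac{1}{453} \approx 0.0022075$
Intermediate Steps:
$b = 648$
$\frac{1}{b + r{\left(-195 \right)}} = \frac{1}{648 - 195} = \frac{1}{453}$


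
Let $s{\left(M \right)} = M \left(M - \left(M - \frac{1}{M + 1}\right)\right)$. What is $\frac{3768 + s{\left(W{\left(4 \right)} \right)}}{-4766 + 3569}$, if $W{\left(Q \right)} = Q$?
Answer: $- \frac{2692}{855} \approx -3.1485$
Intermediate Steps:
$s{\left(M \right)} = \frac{M}{1 + M}$ ($s{\left(M \right)} = M \left(M - \left(M - \frac{1}{1 + M}\right)\right) = \frac{M}{1 + M}$)
$\frac{3768 + s{\left(W{\left(4 \right)} \right)}}{-4766 + 3569} = \frac{3768 + \frac{4}{1 + 4}}{-4766 + 3569} = \frac{3768 + \frac{4}{5}}{-1197} = \left(3768 + 4 \cdot \frac{1}{5}\right) \left(- \frac{1}{1197}\right) = \left(3768 + \frac{4}{5}\right) \left(- \frac{1}{1197}\right) = \frac{18844}{5} \left(- \frac{1}{1197}\right) = - \frac{2692}{855}$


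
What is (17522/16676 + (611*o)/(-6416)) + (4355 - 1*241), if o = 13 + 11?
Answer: 6875593358/1671769 ≈ 4112.8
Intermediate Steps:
o = 24
(17522/16676 + (611*o)/(-6416)) + (4355 - 1*241) = (17522/16676 + (611*24)/(-6416)) + (4355 - 1*241) = (17522*(1/16676) + 14664*(-1/6416)) + (4355 - 241) = (8761/8338 - 1833/802) + 4114 = -2064308/1671769 + 4114 = 6875593358/1671769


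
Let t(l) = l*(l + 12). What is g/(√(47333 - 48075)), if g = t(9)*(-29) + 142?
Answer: 5339*I*√742/742 ≈ 196.0*I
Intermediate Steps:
t(l) = l*(12 + l)
g = -5339 (g = (9*(12 + 9))*(-29) + 142 = (9*21)*(-29) + 142 = 189*(-29) + 142 = -5481 + 142 = -5339)
g/(√(47333 - 48075)) = -5339/√(47333 - 48075) = -5339*(-I*√742/742) = -(-5339)*I*√742/742 = 5339*I*√742/742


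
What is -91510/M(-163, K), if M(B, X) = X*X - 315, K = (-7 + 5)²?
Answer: 91510/299 ≈ 306.05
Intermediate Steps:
K = 4 (K = (-2)² = 4)
M(B, X) = -315 + X² (M(B, X) = X² - 315 = -315 + X²)
-91510/M(-163, K) = -91510/(-315 + 4²) = -91510/(-315 + 16) = -91510/(-299) = -91510*(-1/299) = 91510/299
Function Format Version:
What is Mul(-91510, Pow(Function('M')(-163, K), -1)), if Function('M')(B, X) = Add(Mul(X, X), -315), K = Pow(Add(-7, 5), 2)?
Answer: Rational(91510, 299) ≈ 306.05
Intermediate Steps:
K = 4 (K = Pow(-2, 2) = 4)
Function('M')(B, X) = Add(-315, Pow(X, 2)) (Function('M')(B, X) = Add(Pow(X, 2), -315) = Add(-315, Pow(X, 2)))
Mul(-91510, Pow(Function('M')(-163, K), -1)) = Mul(-91510, Pow(Add(-315, Pow(4, 2)), -1)) = Mul(-91510, Pow(Add(-315, 16), -1)) = Mul(-91510, Pow(-299, -1)) = Mul(-91510, Rational(-1, 299)) = Rational(91510, 299)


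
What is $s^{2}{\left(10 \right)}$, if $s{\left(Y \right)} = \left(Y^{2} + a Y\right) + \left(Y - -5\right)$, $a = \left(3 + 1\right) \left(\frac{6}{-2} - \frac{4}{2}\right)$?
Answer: $7225$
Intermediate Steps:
$a = -20$ ($a = 4 \left(6 \left(- \frac{1}{2}\right) - 2\right) = 4 \left(-3 - 2\right) = 4 \left(-5\right) = -20$)
$s{\left(Y \right)} = 5 + Y^{2} - 19 Y$ ($s{\left(Y \right)} = \left(Y^{2} - 20 Y\right) + \left(Y - -5\right) = \left(Y^{2} - 20 Y\right) + \left(Y + 5\right) = \left(Y^{2} - 20 Y\right) + \left(5 + Y\right) = 5 + Y^{2} - 19 Y$)
$s^{2}{\left(10 \right)} = \left(5 + 10^{2} - 190\right)^{2} = \left(5 + 100 - 190\right)^{2} = \left(-85\right)^{2} = 7225$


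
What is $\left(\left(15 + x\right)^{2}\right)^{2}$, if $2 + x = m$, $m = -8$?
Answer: $625$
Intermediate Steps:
$x = -10$ ($x = -2 - 8 = -10$)
$\left(\left(15 + x\right)^{2}\right)^{2} = \left(\left(15 - 10\right)^{2}\right)^{2} = \left(5^{2}\right)^{2} = 25^{2} = 625$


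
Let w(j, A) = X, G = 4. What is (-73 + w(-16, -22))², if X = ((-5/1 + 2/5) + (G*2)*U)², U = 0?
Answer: 1679616/625 ≈ 2687.4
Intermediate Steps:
X = 529/25 (X = ((-5/1 + 2/5) + (4*2)*0)² = ((-5*1 + 2*(⅕)) + 8*0)² = ((-5 + ⅖) + 0)² = (-23/5 + 0)² = (-23/5)² = 529/25 ≈ 21.160)
w(j, A) = 529/25
(-73 + w(-16, -22))² = (-73 + 529/25)² = (-1296/25)² = 1679616/625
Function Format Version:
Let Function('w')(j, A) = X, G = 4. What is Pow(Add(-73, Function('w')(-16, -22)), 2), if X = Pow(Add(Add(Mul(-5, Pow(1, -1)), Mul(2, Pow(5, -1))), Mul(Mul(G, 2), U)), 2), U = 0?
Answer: Rational(1679616, 625) ≈ 2687.4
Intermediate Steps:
X = Rational(529, 25) (X = Pow(Add(Add(Mul(-5, Pow(1, -1)), Mul(2, Pow(5, -1))), Mul(Mul(4, 2), 0)), 2) = Pow(Add(Add(Mul(-5, 1), Mul(2, Rational(1, 5))), Mul(8, 0)), 2) = Pow(Add(Add(-5, Rational(2, 5)), 0), 2) = Pow(Add(Rational(-23, 5), 0), 2) = Pow(Rational(-23, 5), 2) = Rational(529, 25) ≈ 21.160)
Function('w')(j, A) = Rational(529, 25)
Pow(Add(-73, Function('w')(-16, -22)), 2) = Pow(Add(-73, Rational(529, 25)), 2) = Pow(Rational(-1296, 25), 2) = Rational(1679616, 625)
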